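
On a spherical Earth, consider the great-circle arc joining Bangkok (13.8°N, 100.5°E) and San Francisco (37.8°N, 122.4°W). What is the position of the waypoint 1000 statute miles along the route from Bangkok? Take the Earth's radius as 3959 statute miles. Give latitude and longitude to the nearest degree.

From cos δ = sin φ₁ sin φ₂ + cos φ₁ cos φ₂ cos Δλ, the central angle is δ ≈ 2.000 rad (114.6°). The total great-circle distance is δ·R ≈ 2.000 × 3959 ≈ 7917 mi, so the target fraction is f = 1000/7917 ≈ 0.126.
Interpolate at f ≈ 0.126 with slerp weights a = sin((1−f)δ)/sin δ ≈ 1.083, b = sin(fδ)/sin δ ≈ 0.275.
p = a·p₁ + b·p₂ ≈ (-0.308, 0.850, 0.427); φ = arcsin(p_z) ≈ 25.26°, λ = atan2(p_y, p_x) ≈ 109.91°.

≈ 25°N, 110°E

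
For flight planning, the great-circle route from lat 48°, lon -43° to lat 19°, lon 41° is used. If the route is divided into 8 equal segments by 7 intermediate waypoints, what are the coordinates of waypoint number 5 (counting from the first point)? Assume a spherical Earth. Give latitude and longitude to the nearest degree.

≈ lat 37°, lon 18°

Convert each endpoint to a unit vector on the sphere (x = cos φ cos λ, y = cos φ sin λ, z = sin φ).
The central angle between the endpoints is δ = arccos(p₁·p₂) ≈ 1.258 rad (72.1°).
Interpolate at f = 5/8 with slerp weights a = sin((1−f)δ)/sin δ ≈ 0.478, b = sin(fδ)/sin δ ≈ 0.744.
p = a·p₁ + b·p₂ ≈ (0.764, 0.243, 0.597); φ = arcsin(p_z) ≈ 36.66°, λ = atan2(p_y, p_x) ≈ 17.66°.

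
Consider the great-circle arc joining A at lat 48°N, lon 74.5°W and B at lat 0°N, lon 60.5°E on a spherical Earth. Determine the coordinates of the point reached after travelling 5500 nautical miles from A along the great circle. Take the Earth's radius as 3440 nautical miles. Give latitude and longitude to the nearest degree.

≈ lat 22°N, lon 45°E

Convert each endpoint to a unit vector on the sphere (x = cos φ cos λ, y = cos φ sin λ, z = sin φ).
The central angle between the endpoints is δ = arccos(p₁·p₂) ≈ 2.064 rad (118.2°). The total great-circle distance is δ·R ≈ 2.064 × 3440 ≈ 7099 nmi, so the target fraction is f = 5500/7099 ≈ 0.775.
Interpolate at f ≈ 0.775 with slerp weights a = sin((1−f)δ)/sin δ ≈ 0.509, b = sin(fδ)/sin δ ≈ 1.135.
p = a·p₁ + b·p₂ ≈ (0.650, 0.659, 0.378); φ = arcsin(p_z) ≈ 22.22°, λ = atan2(p_y, p_x) ≈ 45.43°.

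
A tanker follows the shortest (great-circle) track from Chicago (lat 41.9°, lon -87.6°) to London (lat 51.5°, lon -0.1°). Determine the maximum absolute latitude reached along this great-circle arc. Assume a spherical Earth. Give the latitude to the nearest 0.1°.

≈ 56.6°

The great circle lies in the plane with unit normal n̂ = (p₁ × p₂)/|p₁ × p₂|.
Here n̂_z ≈ +0.551; the vertex latitude is φ_max = arccos|n̂_z| ≈ 56.6°.
Check via Clairaut: cos φ_max = |cos φ₁| · sin C = cos(41.9°)·sin(47.8°) ≈ 0.551, again giving ≈ 56.6°.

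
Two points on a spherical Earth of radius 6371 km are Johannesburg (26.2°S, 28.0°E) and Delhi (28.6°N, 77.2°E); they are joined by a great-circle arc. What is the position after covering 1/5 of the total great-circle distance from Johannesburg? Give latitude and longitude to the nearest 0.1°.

Convert each endpoint to a unit vector on the sphere (x = cos φ cos λ, y = cos φ sin λ, z = sin φ).
The central angle between the endpoints is δ = arccos(p₁·p₂) ≈ 1.263 rad (72.3°).
Interpolate at f = 1/5 with slerp weights a = sin((1−f)δ)/sin δ ≈ 0.889, b = sin(fδ)/sin δ ≈ 0.262.
p = a·p₁ + b·p₂ ≈ (0.755, 0.599, -0.267); φ = arcsin(p_z) ≈ -15.48°, λ = atan2(p_y, p_x) ≈ 38.42°.

≈ 15.5°S, 38.4°E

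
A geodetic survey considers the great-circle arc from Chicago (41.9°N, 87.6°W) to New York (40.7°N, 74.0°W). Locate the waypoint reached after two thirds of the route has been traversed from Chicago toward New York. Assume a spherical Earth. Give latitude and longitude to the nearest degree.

≈ 41°N, 78°W

Convert each endpoint to a unit vector on the sphere (x = cos φ cos λ, y = cos φ sin λ, z = sin φ).
The central angle between the endpoints is δ = arccos(p₁·p₂) ≈ 0.179 rad (10.3°).
Interpolate at f = 2/3 with slerp weights a = sin((1−f)δ)/sin δ ≈ 0.335, b = sin(fδ)/sin δ ≈ 0.669.
p = a·p₁ + b·p₂ ≈ (0.150, -0.736, 0.660); φ = arcsin(p_z) ≈ 41.28°, λ = atan2(p_y, p_x) ≈ -78.47°.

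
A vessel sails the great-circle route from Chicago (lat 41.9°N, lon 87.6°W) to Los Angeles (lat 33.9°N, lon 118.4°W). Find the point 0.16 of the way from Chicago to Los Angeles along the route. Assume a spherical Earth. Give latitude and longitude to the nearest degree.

≈ lat 41°N, lon 93°W

Write both endpoints as unit vectors p₁, p₂ with components (cos φ cos λ, cos φ sin λ, sin φ).
The central angle between the endpoints is δ = arccos(p₁·p₂) ≈ 0.444 rad (25.4°).
Interpolate at f = 0.16 with slerp weights a = sin((1−f)δ)/sin δ ≈ 0.848, b = sin(fδ)/sin δ ≈ 0.165.
p = a·p₁ + b·p₂ ≈ (-0.039, -0.751, 0.659); φ = arcsin(p_z) ≈ 41.20°, λ = atan2(p_y, p_x) ≈ -92.96°.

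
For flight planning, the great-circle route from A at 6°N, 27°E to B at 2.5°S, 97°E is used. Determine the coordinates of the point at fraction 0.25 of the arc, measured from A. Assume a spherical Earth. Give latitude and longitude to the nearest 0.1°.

Write both endpoints as unit vectors p₁, p₂ with components (cos φ cos λ, cos φ sin λ, sin φ).
The central angle between the endpoints is δ = arccos(p₁·p₂) ≈ 1.229 rad (70.4°).
Interpolate at f = 0.25 with slerp weights a = sin((1−f)δ)/sin δ ≈ 0.846, b = sin(fδ)/sin δ ≈ 0.321.
p = a·p₁ + b·p₂ ≈ (0.710, 0.700, 0.074); φ = arcsin(p_z) ≈ 4.27°, λ = atan2(p_y, p_x) ≈ 44.59°.

≈ 4.3°N, 44.6°E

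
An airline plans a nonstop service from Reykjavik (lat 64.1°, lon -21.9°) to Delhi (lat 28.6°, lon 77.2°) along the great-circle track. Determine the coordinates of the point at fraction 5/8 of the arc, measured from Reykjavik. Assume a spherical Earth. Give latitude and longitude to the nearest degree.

≈ lat 50°, lon 59°

Convert each endpoint to a unit vector on the sphere (x = cos φ cos λ, y = cos φ sin λ, z = sin φ).
The central angle between the endpoints is δ = arccos(p₁·p₂) ≈ 1.192 rad (68.3°).
Interpolate at f = 5/8 with slerp weights a = sin((1−f)δ)/sin δ ≈ 0.465, b = sin(fδ)/sin δ ≈ 0.730.
p = a·p₁ + b·p₂ ≈ (0.330, 0.549, 0.768); φ = arcsin(p_z) ≈ 50.15°, λ = atan2(p_y, p_x) ≈ 58.95°.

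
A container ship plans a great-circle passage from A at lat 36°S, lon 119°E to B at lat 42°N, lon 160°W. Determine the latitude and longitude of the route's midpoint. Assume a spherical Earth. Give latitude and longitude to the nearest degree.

≈ lat 4°N, lon 157°E

The haversine formula gives a central angle δ ≈ 1.875 rad (107.4°) between the endpoints.
Interpolate at f = 1/2 with slerp weights a = sin((1−f)δ)/sin δ ≈ 0.845, b = sin(fδ)/sin δ ≈ 0.845.
p = a·p₁ + b·p₂ ≈ (-0.921, 0.383, 0.069); φ = arcsin(p_z) ≈ 3.94°, λ = atan2(p_y, p_x) ≈ 157.42°.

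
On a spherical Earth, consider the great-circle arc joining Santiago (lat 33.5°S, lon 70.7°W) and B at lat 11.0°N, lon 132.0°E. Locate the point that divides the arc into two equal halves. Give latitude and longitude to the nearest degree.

≈ lat 43°S, lon 171°W

Convert each endpoint to a unit vector on the sphere (x = cos φ cos λ, y = cos φ sin λ, z = sin φ).
The central angle between the endpoints is δ = arccos(p₁·p₂) ≈ 2.607 rad (149.4°).
Interpolate at f = 1/2 with slerp weights a = sin((1−f)δ)/sin δ ≈ 1.893, b = sin(fδ)/sin δ ≈ 1.893.
p = a·p₁ + b·p₂ ≈ (-0.722, -0.109, -0.684); φ = arcsin(p_z) ≈ -43.13°, λ = atan2(p_y, p_x) ≈ -171.42°.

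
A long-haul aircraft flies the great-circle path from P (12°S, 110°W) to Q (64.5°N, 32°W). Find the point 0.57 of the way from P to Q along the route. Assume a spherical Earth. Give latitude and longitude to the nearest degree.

From cos δ = sin φ₁ sin φ₂ + cos φ₁ cos φ₂ cos Δλ, the central angle is δ ≈ 1.671 rad (95.7°).
Interpolate at f = 0.57 with slerp weights a = sin((1−f)δ)/sin δ ≈ 0.662, b = sin(fδ)/sin δ ≈ 0.819.
p = a·p₁ + b·p₂ ≈ (0.078, -0.795, 0.602); φ = arcsin(p_z) ≈ 36.99°, λ = atan2(p_y, p_x) ≈ -84.42°.

≈ (37°N, 84°W)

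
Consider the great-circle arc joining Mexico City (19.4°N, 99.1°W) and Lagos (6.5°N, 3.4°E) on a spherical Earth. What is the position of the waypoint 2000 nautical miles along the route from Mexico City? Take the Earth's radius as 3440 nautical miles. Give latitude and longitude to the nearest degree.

≈ 22°N, 64°W

Convert each endpoint to a unit vector on the sphere (x = cos φ cos λ, y = cos φ sin λ, z = sin φ).
The central angle between the endpoints is δ = arccos(p₁·p₂) ≈ 1.737 rad (99.5°). The total great-circle distance is δ·R ≈ 1.737 × 3440 ≈ 5975 nmi, so the target fraction is f = 2000/5975 ≈ 0.335.
Interpolate at f ≈ 0.335 with slerp weights a = sin((1−f)δ)/sin δ ≈ 0.928, b = sin(fδ)/sin δ ≈ 0.557.
p = a·p₁ + b·p₂ ≈ (0.414, -0.831, 0.371); φ = arcsin(p_z) ≈ 21.79°, λ = atan2(p_y, p_x) ≈ -63.53°.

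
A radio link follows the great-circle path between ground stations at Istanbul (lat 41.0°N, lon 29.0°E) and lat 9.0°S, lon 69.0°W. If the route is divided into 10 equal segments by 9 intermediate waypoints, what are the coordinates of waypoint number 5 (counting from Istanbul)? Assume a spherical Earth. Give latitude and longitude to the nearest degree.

The haversine formula gives a central angle δ ≈ 1.779 rad (101.9°) between the endpoints.
Interpolate at f = 5/10 with slerp weights a = sin((1−f)δ)/sin δ ≈ 0.794, b = sin(fδ)/sin δ ≈ 0.794.
p = a·p₁ + b·p₂ ≈ (0.805, -0.441, 0.397); φ = arcsin(p_z) ≈ 23.36°, λ = atan2(p_y, p_x) ≈ -28.74°.

≈ lat 23°N, lon 29°W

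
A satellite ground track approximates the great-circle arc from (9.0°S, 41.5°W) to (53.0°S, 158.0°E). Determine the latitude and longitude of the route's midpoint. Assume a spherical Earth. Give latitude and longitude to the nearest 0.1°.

From cos δ = sin φ₁ sin φ₂ + cos φ₁ cos φ₂ cos Δλ, the central angle is δ ≈ 2.021 rad (115.8°).
Interpolate at f = 1/2 with slerp weights a = sin((1−f)δ)/sin δ ≈ 0.941, b = sin(fδ)/sin δ ≈ 0.941.
p = a·p₁ + b·p₂ ≈ (0.171, -0.404, -0.899); φ = arcsin(p_z) ≈ -63.99°, λ = atan2(p_y, p_x) ≈ -67.04°.

≈ (64.0°S, 67.0°W)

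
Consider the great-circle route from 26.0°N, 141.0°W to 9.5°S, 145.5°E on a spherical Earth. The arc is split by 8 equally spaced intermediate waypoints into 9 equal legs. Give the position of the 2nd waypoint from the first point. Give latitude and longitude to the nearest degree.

Convert each endpoint to a unit vector on the sphere (x = cos φ cos λ, y = cos φ sin λ, z = sin φ).
The central angle between the endpoints is δ = arccos(p₁·p₂) ≈ 1.390 rad (79.7°).
Interpolate at f = 2/9 with slerp weights a = sin((1−f)δ)/sin δ ≈ 0.897, b = sin(fδ)/sin δ ≈ 0.309.
p = a·p₁ + b·p₂ ≈ (-0.878, -0.335, 0.342); φ = arcsin(p_z) ≈ 20.02°, λ = atan2(p_y, p_x) ≈ -159.13°.

≈ 20°N, 159°W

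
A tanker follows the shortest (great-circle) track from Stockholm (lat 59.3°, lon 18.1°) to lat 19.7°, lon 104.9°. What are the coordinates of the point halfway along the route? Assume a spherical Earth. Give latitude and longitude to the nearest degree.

≈ lat 48°, lon 77°

Convert each endpoint to a unit vector on the sphere (x = cos φ cos λ, y = cos φ sin λ, z = sin φ).
The central angle between the endpoints is δ = arccos(p₁·p₂) ≈ 1.249 rad (71.5°).
Interpolate at f = 1/2 with slerp weights a = sin((1−f)δ)/sin δ ≈ 0.616, b = sin(fδ)/sin δ ≈ 0.616.
p = a·p₁ + b·p₂ ≈ (0.150, 0.658, 0.738); φ = arcsin(p_z) ≈ 47.53°, λ = atan2(p_y, p_x) ≈ 77.18°.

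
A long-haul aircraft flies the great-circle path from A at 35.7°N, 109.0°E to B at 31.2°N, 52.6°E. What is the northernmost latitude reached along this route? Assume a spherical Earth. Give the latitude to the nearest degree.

The great circle lies in the plane with unit normal n̂ = (p₁ × p₂)/|p₁ × p₂|.
Here n̂_z ≈ -0.796; the vertex latitude is φ_max = arccos|n̂_z| ≈ 37.3°.
Check via Clairaut: cos φ_max = |cos φ₁| · sin C = cos(35.7°)·sin(78.5°) ≈ 0.796, again giving ≈ 37.3°.

≈ 37°N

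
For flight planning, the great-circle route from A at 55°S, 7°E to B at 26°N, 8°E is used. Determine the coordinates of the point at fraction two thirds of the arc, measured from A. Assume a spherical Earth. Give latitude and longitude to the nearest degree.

Convert each endpoint to a unit vector on the sphere (x = cos φ cos λ, y = cos φ sin λ, z = sin φ).
The central angle between the endpoints is δ = arccos(p₁·p₂) ≈ 1.414 rad (81.0°).
Interpolate at f = 2/3 with slerp weights a = sin((1−f)δ)/sin δ ≈ 0.460, b = sin(fδ)/sin δ ≈ 0.819.
p = a·p₁ + b·p₂ ≈ (0.991, 0.135, -0.017); φ = arcsin(p_z) ≈ -1.00°, λ = atan2(p_y, p_x) ≈ 7.74°.

≈ 1°S, 8°E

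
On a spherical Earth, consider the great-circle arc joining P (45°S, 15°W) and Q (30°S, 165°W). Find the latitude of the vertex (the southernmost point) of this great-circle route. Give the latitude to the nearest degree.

≈ 72°S

The great circle lies in the plane with unit normal n̂ = (p₁ × p₂)/|p₁ × p₂|.
Here n̂_z ≈ -0.311; the vertex latitude is φ_max = arccos|n̂_z| ≈ 71.9°.
Check via Clairaut: cos φ_max = |cos φ₁| · sin C = cos(45.0°)·sin(153.9°) ≈ 0.311, again giving ≈ 71.9°.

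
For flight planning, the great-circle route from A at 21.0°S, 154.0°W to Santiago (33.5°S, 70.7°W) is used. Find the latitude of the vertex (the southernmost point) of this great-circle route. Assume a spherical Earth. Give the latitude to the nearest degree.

The great circle lies in the plane with unit normal n̂ = (p₁ × p₂)/|p₁ × p₂|.
Here n̂_z ≈ +0.808; the vertex latitude is φ_max = arccos|n̂_z| ≈ 36.1°.

≈ 36°S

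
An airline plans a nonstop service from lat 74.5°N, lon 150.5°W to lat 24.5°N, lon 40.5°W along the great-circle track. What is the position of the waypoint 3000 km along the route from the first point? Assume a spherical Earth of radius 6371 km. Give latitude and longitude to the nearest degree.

Convert each endpoint to a unit vector on the sphere (x = cos φ cos λ, y = cos φ sin λ, z = sin φ).
The central angle between the endpoints is δ = arccos(p₁·p₂) ≈ 1.249 rad (71.6°). The total great-circle distance is δ·R ≈ 1.249 × 6371 ≈ 7956 km, so the target fraction is f = 3000/7956 ≈ 0.377.
Interpolate at f ≈ 0.377 with slerp weights a = sin((1−f)δ)/sin δ ≈ 0.740, b = sin(fδ)/sin δ ≈ 0.478.
p = a·p₁ + b·p₂ ≈ (0.159, -0.380, 0.911); φ = arcsin(p_z) ≈ 65.68°, λ = atan2(p_y, p_x) ≈ -67.31°.

≈ lat 66°N, lon 67°W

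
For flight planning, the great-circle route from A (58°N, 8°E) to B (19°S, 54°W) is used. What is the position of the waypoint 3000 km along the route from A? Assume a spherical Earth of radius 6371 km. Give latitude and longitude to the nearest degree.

≈ (39°N, 21°W)

Write both endpoints as unit vectors p₁, p₂ with components (cos φ cos λ, cos φ sin λ, sin φ).
The central angle between the endpoints is δ = arccos(p₁·p₂) ≈ 1.612 rad (92.3°). The total great-circle distance is δ·R ≈ 1.612 × 6371 ≈ 10268 km, so the target fraction is f = 3000/10268 ≈ 0.292.
Interpolate at f ≈ 0.292 with slerp weights a = sin((1−f)δ)/sin δ ≈ 0.910, b = sin(fδ)/sin δ ≈ 0.454.
p = a·p₁ + b·p₂ ≈ (0.730, -0.280, 0.624); φ = arcsin(p_z) ≈ 38.58°, λ = atan2(p_y, p_x) ≈ -21.01°.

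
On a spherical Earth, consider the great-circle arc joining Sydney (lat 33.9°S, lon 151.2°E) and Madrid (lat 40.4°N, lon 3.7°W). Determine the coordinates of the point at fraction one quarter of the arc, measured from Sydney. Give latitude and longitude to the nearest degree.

≈ lat 12°S, lon 115°E

The haversine formula gives a central angle δ ≈ 2.776 rad (159.0°) between the endpoints.
Interpolate at f = 1/4 with slerp weights a = sin((1−f)δ)/sin δ ≈ 2.439, b = sin(fδ)/sin δ ≈ 1.789.
p = a·p₁ + b·p₂ ≈ (-0.415, 0.887, -0.201); φ = arcsin(p_z) ≈ -11.60°, λ = atan2(p_y, p_x) ≈ 115.05°.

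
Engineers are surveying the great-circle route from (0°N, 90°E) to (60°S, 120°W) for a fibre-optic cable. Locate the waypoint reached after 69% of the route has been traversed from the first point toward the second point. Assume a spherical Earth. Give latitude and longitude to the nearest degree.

≈ (71°S, 147°E)

From cos δ = sin φ₁ sin φ₂ + cos φ₁ cos φ₂ cos Δλ, the central angle is δ ≈ 2.019 rad (115.7°).
Interpolate at f = 0.69 with slerp weights a = sin((1−f)δ)/sin δ ≈ 0.650, b = sin(fδ)/sin δ ≈ 1.092.
p = a·p₁ + b·p₂ ≈ (-0.273, 0.177, -0.946); φ = arcsin(p_z) ≈ -71.01°, λ = atan2(p_y, p_x) ≈ 147.04°.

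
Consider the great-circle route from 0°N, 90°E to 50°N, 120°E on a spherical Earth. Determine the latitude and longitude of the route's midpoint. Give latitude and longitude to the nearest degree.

Write both endpoints as unit vectors p₁, p₂ with components (cos φ cos λ, cos φ sin λ, sin φ).
The central angle between the endpoints is δ = arccos(p₁·p₂) ≈ 0.980 rad (56.2°).
Interpolate at f = 1/2 with slerp weights a = sin((1−f)δ)/sin δ ≈ 0.567, b = sin(fδ)/sin δ ≈ 0.567.
p = a·p₁ + b·p₂ ≈ (-0.182, 0.882, 0.434); φ = arcsin(p_z) ≈ 25.73°, λ = atan2(p_y, p_x) ≈ 101.67°.

≈ 26°N, 102°E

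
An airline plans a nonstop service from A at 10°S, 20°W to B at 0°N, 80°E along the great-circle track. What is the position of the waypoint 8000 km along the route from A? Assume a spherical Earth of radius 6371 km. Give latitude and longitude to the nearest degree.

≈ 5°S, 52°E

Write both endpoints as unit vectors p₁, p₂ with components (cos φ cos λ, cos φ sin λ, sin φ).
The central angle between the endpoints is δ = arccos(p₁·p₂) ≈ 1.743 rad (99.8°). The total great-circle distance is δ·R ≈ 1.743 × 6371 ≈ 11102 km, so the target fraction is f = 8000/11102 ≈ 0.721.
Interpolate at f ≈ 0.721 with slerp weights a = sin((1−f)δ)/sin δ ≈ 0.475, b = sin(fδ)/sin δ ≈ 0.965.
p = a·p₁ + b·p₂ ≈ (0.607, 0.790, -0.082); φ = arcsin(p_z) ≈ -4.73°, λ = atan2(p_y, p_x) ≈ 52.47°.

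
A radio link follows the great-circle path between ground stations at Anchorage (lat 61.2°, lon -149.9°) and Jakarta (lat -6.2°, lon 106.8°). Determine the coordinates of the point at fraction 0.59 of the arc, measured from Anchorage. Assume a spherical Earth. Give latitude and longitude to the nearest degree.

≈ lat 30°, lon 128°

Convert each endpoint to a unit vector on the sphere (x = cos φ cos λ, y = cos φ sin λ, z = sin φ).
The central angle between the endpoints is δ = arccos(p₁·p₂) ≈ 1.777 rad (101.8°).
Interpolate at f = 0.59 with slerp weights a = sin((1−f)δ)/sin δ ≈ 0.680, b = sin(fδ)/sin δ ≈ 0.885.
p = a·p₁ + b·p₂ ≈ (-0.538, 0.678, 0.500); φ = arcsin(p_z) ≈ 30.03°, λ = atan2(p_y, p_x) ≈ 128.42°.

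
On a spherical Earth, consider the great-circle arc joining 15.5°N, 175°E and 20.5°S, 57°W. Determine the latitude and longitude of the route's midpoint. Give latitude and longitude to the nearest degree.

Write both endpoints as unit vectors p₁, p₂ with components (cos φ cos λ, cos φ sin λ, sin φ).
The central angle between the endpoints is δ = arccos(p₁·p₂) ≈ 2.277 rad (130.5°).
Interpolate at f = 1/2 with slerp weights a = sin((1−f)δ)/sin δ ≈ 1.194, b = sin(fδ)/sin δ ≈ 1.194.
p = a·p₁ + b·p₂ ≈ (-0.537, -0.838, -0.099); φ = arcsin(p_z) ≈ -5.69°, λ = atan2(p_y, p_x) ≈ -122.67°.

≈ 6°S, 123°W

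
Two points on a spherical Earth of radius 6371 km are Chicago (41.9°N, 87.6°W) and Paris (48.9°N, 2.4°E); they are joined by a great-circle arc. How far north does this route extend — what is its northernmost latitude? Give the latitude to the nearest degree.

The great circle lies in the plane with unit normal n̂ = (p₁ × p₂)/|p₁ × p₂|.
Here n̂_z ≈ +0.566; the vertex latitude is φ_max = arccos|n̂_z| ≈ 55.5°.

≈ 56°N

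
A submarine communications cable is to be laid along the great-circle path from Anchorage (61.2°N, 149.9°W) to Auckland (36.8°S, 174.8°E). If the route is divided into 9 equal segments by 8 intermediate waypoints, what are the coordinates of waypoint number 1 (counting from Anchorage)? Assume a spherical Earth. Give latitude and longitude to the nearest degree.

Write both endpoints as unit vectors p₁, p₂ with components (cos φ cos λ, cos φ sin λ, sin φ).
The central angle between the endpoints is δ = arccos(p₁·p₂) ≈ 1.782 rad (102.1°).
Interpolate at f = 1/9 with slerp weights a = sin((1−f)δ)/sin δ ≈ 1.023, b = sin(fδ)/sin δ ≈ 0.201.
p = a·p₁ + b·p₂ ≈ (-0.587, -0.232, 0.776); φ = arcsin(p_z) ≈ 50.87°, λ = atan2(p_y, p_x) ≈ -158.38°.

≈ 51°N, 158°W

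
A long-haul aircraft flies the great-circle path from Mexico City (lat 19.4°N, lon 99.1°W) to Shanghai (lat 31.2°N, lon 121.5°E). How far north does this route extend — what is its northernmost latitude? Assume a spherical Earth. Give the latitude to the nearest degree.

The great circle lies in the plane with unit normal n̂ = (p₁ × p₂)/|p₁ × p₂|.
Here n̂_z ≈ -0.585; the vertex latitude is φ_max = arccos|n̂_z| ≈ 54.2°.
Check via Clairaut: cos φ_max = |cos φ₁| · sin C = cos(19.4°)·sin(38.3°) ≈ 0.585, again giving ≈ 54.2°.

≈ 54°N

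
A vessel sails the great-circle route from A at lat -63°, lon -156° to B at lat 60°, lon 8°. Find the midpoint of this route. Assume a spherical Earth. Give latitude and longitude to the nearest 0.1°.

Write both endpoints as unit vectors p₁, p₂ with components (cos φ cos λ, cos φ sin λ, sin φ).
The central angle between the endpoints is δ = arccos(p₁·p₂) ≈ 2.999 rad (171.8°).
Interpolate at f = 1/2 with slerp weights a = sin((1−f)δ)/sin δ ≈ 7.014, b = sin(fδ)/sin δ ≈ 7.014.
p = a·p₁ + b·p₂ ≈ (0.564, -0.807, -0.175); φ = arcsin(p_z) ≈ -10.09°, λ = atan2(p_y, p_x) ≈ -55.06°.

≈ lat -10.1°, lon -55.1°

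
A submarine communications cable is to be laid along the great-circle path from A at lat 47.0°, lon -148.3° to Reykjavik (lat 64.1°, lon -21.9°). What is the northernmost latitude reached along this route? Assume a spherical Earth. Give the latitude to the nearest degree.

The great circle lies in the plane with unit normal n̂ = (p₁ × p₂)/|p₁ × p₂|.
Here n̂_z ≈ +0.274; the vertex latitude is φ_max = arccos|n̂_z| ≈ 74.1°.
Check via Clairaut: cos φ_max = |cos φ₁| · sin C = cos(47.0°)·sin(23.6°) ≈ 0.274, again giving ≈ 74.1°.

≈ 74°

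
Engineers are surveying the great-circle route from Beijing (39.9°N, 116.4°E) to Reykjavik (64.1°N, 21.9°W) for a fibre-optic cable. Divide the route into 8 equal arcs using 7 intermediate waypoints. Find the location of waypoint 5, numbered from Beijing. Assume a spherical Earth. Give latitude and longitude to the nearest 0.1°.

The haversine formula gives a central angle δ ≈ 1.238 rad (70.9°) between the endpoints.
Interpolate at f = 5/8 with slerp weights a = sin((1−f)δ)/sin δ ≈ 0.474, b = sin(fδ)/sin δ ≈ 0.739.
p = a·p₁ + b·p₂ ≈ (0.138, 0.205, 0.969); φ = arcsin(p_z) ≈ 75.69°, λ = atan2(p_y, p_x) ≈ 56.05°.

≈ 75.7°N, 56.0°E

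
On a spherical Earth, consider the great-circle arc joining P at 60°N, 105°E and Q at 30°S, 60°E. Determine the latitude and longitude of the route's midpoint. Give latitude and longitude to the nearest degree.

Write both endpoints as unit vectors p₁, p₂ with components (cos φ cos λ, cos φ sin λ, sin φ).
The central angle between the endpoints is δ = arccos(p₁·p₂) ≈ 1.698 rad (97.3°).
Interpolate at f = 1/2 with slerp weights a = sin((1−f)δ)/sin δ ≈ 0.757, b = sin(fδ)/sin δ ≈ 0.757.
p = a·p₁ + b·p₂ ≈ (0.230, 0.933, 0.277); φ = arcsin(p_z) ≈ 16.08°, λ = atan2(p_y, p_x) ≈ 76.17°.

≈ 16°N, 76°E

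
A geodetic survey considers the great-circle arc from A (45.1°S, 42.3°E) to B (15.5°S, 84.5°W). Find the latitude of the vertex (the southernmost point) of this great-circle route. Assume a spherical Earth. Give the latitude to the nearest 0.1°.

≈ 56.1°S

The great circle lies in the plane with unit normal n̂ = (p₁ × p₂)/|p₁ × p₂|.
Here n̂_z ≈ -0.558; the vertex latitude is φ_max = arccos|n̂_z| ≈ 56.1°.
Check via Clairaut: cos φ_max = |cos φ₁| · sin C = cos(45.1°)·sin(127.8°) ≈ 0.558, again giving ≈ 56.1°.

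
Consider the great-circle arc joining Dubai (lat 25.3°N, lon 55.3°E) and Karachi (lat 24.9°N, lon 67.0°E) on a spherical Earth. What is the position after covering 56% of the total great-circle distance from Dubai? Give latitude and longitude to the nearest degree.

Convert each endpoint to a unit vector on the sphere (x = cos φ cos λ, y = cos φ sin λ, z = sin φ).
The central angle between the endpoints is δ = arccos(p₁·p₂) ≈ 0.185 rad (10.6°).
Interpolate at f = 0.56 with slerp weights a = sin((1−f)δ)/sin δ ≈ 0.442, b = sin(fδ)/sin δ ≈ 0.562.
p = a·p₁ + b·p₂ ≈ (0.427, 0.798, 0.426); φ = arcsin(p_z) ≈ 25.19°, λ = atan2(p_y, p_x) ≈ 61.86°.

≈ lat 25°N, lon 62°E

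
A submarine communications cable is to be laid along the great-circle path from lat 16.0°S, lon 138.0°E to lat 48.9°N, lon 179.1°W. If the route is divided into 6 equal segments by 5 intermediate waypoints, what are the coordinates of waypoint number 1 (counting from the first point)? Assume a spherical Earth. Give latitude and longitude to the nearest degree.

≈ lat 5°S, lon 144°E

Write both endpoints as unit vectors p₁, p₂ with components (cos φ cos λ, cos φ sin λ, sin φ).
The central angle between the endpoints is δ = arccos(p₁·p₂) ≈ 1.313 rad (75.2°).
Interpolate at f = 1/6 with slerp weights a = sin((1−f)δ)/sin δ ≈ 0.919, b = sin(fδ)/sin δ ≈ 0.224.
p = a·p₁ + b·p₂ ≈ (-0.804, 0.589, -0.084); φ = arcsin(p_z) ≈ -4.83°, λ = atan2(p_y, p_x) ≈ 143.79°.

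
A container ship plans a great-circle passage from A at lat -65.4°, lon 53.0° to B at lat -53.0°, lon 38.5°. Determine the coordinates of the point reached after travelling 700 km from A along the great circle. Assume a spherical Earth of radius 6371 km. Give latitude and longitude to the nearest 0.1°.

≈ lat -60.2°, lon 45.3°

Write both endpoints as unit vectors p₁, p₂ with components (cos φ cos λ, cos φ sin λ, sin φ).
The central angle between the endpoints is δ = arccos(p₁·p₂) ≈ 0.251 rad (14.4°). The total great-circle distance is δ·R ≈ 0.251 × 6371 ≈ 1598 km, so the target fraction is f = 700/1598 ≈ 0.438.
Interpolate at f ≈ 0.438 with slerp weights a = sin((1−f)δ)/sin δ ≈ 0.566, b = sin(fδ)/sin δ ≈ 0.442.
p = a·p₁ + b·p₂ ≈ (0.350, 0.354, -0.867); φ = arcsin(p_z) ≈ -60.17°, λ = atan2(p_y, p_x) ≈ 45.31°.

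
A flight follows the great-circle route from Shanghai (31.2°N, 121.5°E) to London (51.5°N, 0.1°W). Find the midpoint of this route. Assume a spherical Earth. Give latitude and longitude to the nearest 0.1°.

≈ 60.1°N, 76.4°E

Write both endpoints as unit vectors p₁, p₂ with components (cos φ cos λ, cos φ sin λ, sin φ).
The central angle between the endpoints is δ = arccos(p₁·p₂) ≈ 1.444 rad (82.7°).
Interpolate at f = 1/2 with slerp weights a = sin((1−f)δ)/sin δ ≈ 0.666, b = sin(fδ)/sin δ ≈ 0.666.
p = a·p₁ + b·p₂ ≈ (0.117, 0.485, 0.867); φ = arcsin(p_z) ≈ 60.06°, λ = atan2(p_y, p_x) ≈ 76.44°.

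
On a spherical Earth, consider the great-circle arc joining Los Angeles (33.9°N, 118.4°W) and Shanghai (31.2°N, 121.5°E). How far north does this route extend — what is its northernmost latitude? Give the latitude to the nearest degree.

The great circle lies in the plane with unit normal n̂ = (p₁ × p₂)/|p₁ × p₂|.
Here n̂_z ≈ -0.616; the vertex latitude is φ_max = arccos|n̂_z| ≈ 52.0°.

≈ 52°N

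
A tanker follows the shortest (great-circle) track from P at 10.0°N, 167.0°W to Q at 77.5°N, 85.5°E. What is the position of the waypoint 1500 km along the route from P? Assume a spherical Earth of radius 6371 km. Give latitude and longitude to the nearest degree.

The haversine formula gives a central angle δ ≈ 1.465 rad (83.9°) between the endpoints. The total great-circle distance is δ·R ≈ 1.465 × 6371 ≈ 9335 km, so the target fraction is f = 1500/9335 ≈ 0.161.
Interpolate at f ≈ 0.161 with slerp weights a = sin((1−f)δ)/sin δ ≈ 0.948, b = sin(fδ)/sin δ ≈ 0.235.
p = a·p₁ + b·p₂ ≈ (-0.905, -0.159, 0.394); φ = arcsin(p_z) ≈ 23.18°, λ = atan2(p_y, p_x) ≈ -170.02°.

≈ 23°N, 170°W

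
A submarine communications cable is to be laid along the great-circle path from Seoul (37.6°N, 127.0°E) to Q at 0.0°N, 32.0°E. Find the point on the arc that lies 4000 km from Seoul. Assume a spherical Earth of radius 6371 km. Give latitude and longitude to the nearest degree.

The haversine formula gives a central angle δ ≈ 1.640 rad (94.0°) between the endpoints. The total great-circle distance is δ·R ≈ 1.640 × 6371 ≈ 10448 km, so the target fraction is f = 4000/10448 ≈ 0.383.
Interpolate at f ≈ 0.383 with slerp weights a = sin((1−f)δ)/sin δ ≈ 0.850, b = sin(fδ)/sin δ ≈ 0.589.
p = a·p₁ + b·p₂ ≈ (0.094, 0.850, 0.519); φ = arcsin(p_z) ≈ 31.24°, λ = atan2(p_y, p_x) ≈ 83.68°.

≈ 31°N, 84°E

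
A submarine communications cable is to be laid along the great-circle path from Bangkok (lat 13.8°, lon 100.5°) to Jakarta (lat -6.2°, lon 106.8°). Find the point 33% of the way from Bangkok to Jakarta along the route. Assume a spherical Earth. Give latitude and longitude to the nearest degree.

≈ lat 7°, lon 103°

From cos δ = sin φ₁ sin φ₂ + cos φ₁ cos φ₂ cos Δλ, the central angle is δ ≈ 0.366 rad (21.0°).
Interpolate at f = 0.33 with slerp weights a = sin((1−f)δ)/sin δ ≈ 0.678, b = sin(fδ)/sin δ ≈ 0.337.
p = a·p₁ + b·p₂ ≈ (-0.217, 0.968, 0.125); φ = arcsin(p_z) ≈ 7.21°, λ = atan2(p_y, p_x) ≈ 102.62°.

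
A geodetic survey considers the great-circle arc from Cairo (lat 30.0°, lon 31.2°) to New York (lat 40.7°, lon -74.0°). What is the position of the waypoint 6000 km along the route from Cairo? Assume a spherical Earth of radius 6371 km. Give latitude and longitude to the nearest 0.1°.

From cos δ = sin φ₁ sin φ₂ + cos φ₁ cos φ₂ cos Δλ, the central angle is δ ≈ 1.416 rad (81.1°). The total great-circle distance is δ·R ≈ 1.416 × 6371 ≈ 9023 km, so the target fraction is f = 6000/9023 ≈ 0.665.
Interpolate at f ≈ 0.665 with slerp weights a = sin((1−f)δ)/sin δ ≈ 0.462, b = sin(fδ)/sin δ ≈ 0.818.
p = a·p₁ + b·p₂ ≈ (0.514, -0.389, 0.765); φ = arcsin(p_z) ≈ 49.89°, λ = atan2(p_y, p_x) ≈ -37.14°.

≈ lat 49.9°, lon -37.1°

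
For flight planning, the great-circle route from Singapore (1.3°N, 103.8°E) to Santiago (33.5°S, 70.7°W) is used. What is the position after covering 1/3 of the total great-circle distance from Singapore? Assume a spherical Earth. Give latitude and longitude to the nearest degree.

≈ 47°S, 94°E

Convert each endpoint to a unit vector on the sphere (x = cos φ cos λ, y = cos φ sin λ, z = sin φ).
The central angle between the endpoints is δ = arccos(p₁·p₂) ≈ 2.572 rad (147.4°).
Interpolate at f = 1/3 with slerp weights a = sin((1−f)δ)/sin δ ≈ 1.836, b = sin(fδ)/sin δ ≈ 1.403.
p = a·p₁ + b·p₂ ≈ (-0.051, 0.679, -0.733); φ = arcsin(p_z) ≈ -47.12°, λ = atan2(p_y, p_x) ≈ 94.31°.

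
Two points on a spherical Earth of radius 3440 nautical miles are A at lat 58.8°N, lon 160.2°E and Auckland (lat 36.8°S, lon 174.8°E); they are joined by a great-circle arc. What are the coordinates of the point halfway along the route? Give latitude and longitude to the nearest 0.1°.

Write both endpoints as unit vectors p₁, p₂ with components (cos φ cos λ, cos φ sin λ, sin φ).
The central angle between the endpoints is δ = arccos(p₁·p₂) ≈ 1.682 rad (96.4°).
Interpolate at f = 1/2 with slerp weights a = sin((1−f)δ)/sin δ ≈ 0.750, b = sin(fδ)/sin δ ≈ 0.750.
p = a·p₁ + b·p₂ ≈ (-0.964, 0.186, 0.192); φ = arcsin(p_z) ≈ 11.08°, λ = atan2(p_y, p_x) ≈ 169.07°.

≈ lat 11.1°N, lon 169.1°E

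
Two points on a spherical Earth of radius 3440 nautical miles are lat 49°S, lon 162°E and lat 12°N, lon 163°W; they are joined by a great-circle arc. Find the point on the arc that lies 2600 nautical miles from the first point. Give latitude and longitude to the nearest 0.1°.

≈ lat 11.0°S, lon 173.1°W

Convert each endpoint to a unit vector on the sphere (x = cos φ cos λ, y = cos φ sin λ, z = sin φ).
The central angle between the endpoints is δ = arccos(p₁·p₂) ≈ 1.193 rad (68.4°). The total great-circle distance is δ·R ≈ 1.193 × 3440 ≈ 4104 nmi, so the target fraction is f = 2600/4104 ≈ 0.633.
Interpolate at f ≈ 0.633 with slerp weights a = sin((1−f)δ)/sin δ ≈ 0.456, b = sin(fδ)/sin δ ≈ 0.738.
p = a·p₁ + b·p₂ ≈ (-0.975, -0.119, -0.190); φ = arcsin(p_z) ≈ -10.98°, λ = atan2(p_y, p_x) ≈ -173.06°.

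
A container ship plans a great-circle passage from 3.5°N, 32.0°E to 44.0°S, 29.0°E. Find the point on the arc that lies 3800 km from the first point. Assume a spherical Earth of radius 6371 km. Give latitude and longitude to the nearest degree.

Write both endpoints as unit vectors p₁, p₂ with components (cos φ cos λ, cos φ sin λ, sin φ).
The central angle between the endpoints is δ = arccos(p₁·p₂) ≈ 0.830 rad (47.6°). The total great-circle distance is δ·R ≈ 0.830 × 6371 ≈ 5290 km, so the target fraction is f = 3800/5290 ≈ 0.718.
Interpolate at f ≈ 0.718 with slerp weights a = sin((1−f)δ)/sin δ ≈ 0.314, b = sin(fδ)/sin δ ≈ 0.761.
p = a·p₁ + b·p₂ ≈ (0.745, 0.431, -0.509); φ = arcsin(p_z) ≈ -30.63°, λ = atan2(p_y, p_x) ≈ 30.09°.

≈ 31°S, 30°E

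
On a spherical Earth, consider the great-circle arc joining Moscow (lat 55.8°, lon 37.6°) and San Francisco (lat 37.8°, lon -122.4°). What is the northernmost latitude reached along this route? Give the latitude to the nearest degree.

The great circle lies in the plane with unit normal n̂ = (p₁ × p₂)/|p₁ × p₂|.
Here n̂_z ≈ -0.153; the vertex latitude is φ_max = arccos|n̂_z| ≈ 81.2°.

≈ 81°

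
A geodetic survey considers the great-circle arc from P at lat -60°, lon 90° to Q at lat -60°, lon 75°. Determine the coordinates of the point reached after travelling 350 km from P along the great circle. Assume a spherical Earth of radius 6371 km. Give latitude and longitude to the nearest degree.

≈ lat -60°, lon 84°

Write both endpoints as unit vectors p₁, p₂ with components (cos φ cos λ, cos φ sin λ, sin φ).
The central angle between the endpoints is δ = arccos(p₁·p₂) ≈ 0.131 rad (7.5°). The total great-circle distance is δ·R ≈ 0.131 × 6371 ≈ 832 km, so the target fraction is f = 350/832 ≈ 0.421.
Interpolate at f ≈ 0.421 with slerp weights a = sin((1−f)δ)/sin δ ≈ 0.581, b = sin(fδ)/sin δ ≈ 0.422.
p = a·p₁ + b·p₂ ≈ (0.055, 0.494, -0.868); φ = arcsin(p_z) ≈ -60.21°, λ = atan2(p_y, p_x) ≈ 83.70°.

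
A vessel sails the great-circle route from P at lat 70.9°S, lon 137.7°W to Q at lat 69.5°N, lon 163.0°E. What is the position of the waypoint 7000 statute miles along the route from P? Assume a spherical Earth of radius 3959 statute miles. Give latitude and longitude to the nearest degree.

The haversine formula gives a central angle δ ≈ 2.544 rad (145.8°) between the endpoints. The total great-circle distance is δ·R ≈ 2.544 × 3959 ≈ 10071 mi, so the target fraction is f = 7000/10071 ≈ 0.695.
Interpolate at f ≈ 0.695 with slerp weights a = sin((1−f)δ)/sin δ ≈ 1.244, b = sin(fδ)/sin δ ≈ 1.742.
p = a·p₁ + b·p₂ ≈ (-0.885, -0.096, 0.456); φ = arcsin(p_z) ≈ 27.15°, λ = atan2(p_y, p_x) ≈ -173.83°.

≈ lat 27°N, lon 174°W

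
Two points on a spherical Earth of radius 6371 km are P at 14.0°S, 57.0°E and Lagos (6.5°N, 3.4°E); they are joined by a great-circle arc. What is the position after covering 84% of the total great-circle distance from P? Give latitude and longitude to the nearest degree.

Convert each endpoint to a unit vector on the sphere (x = cos φ cos λ, y = cos φ sin λ, z = sin φ).
The central angle between the endpoints is δ = arccos(p₁·p₂) ≈ 0.995 rad (57.0°).
Interpolate at f = 0.84 with slerp weights a = sin((1−f)δ)/sin δ ≈ 0.189, b = sin(fδ)/sin δ ≈ 0.884.
p = a·p₁ + b·p₂ ≈ (0.977, 0.206, 0.054); φ = arcsin(p_z) ≈ 3.12°, λ = atan2(p_y, p_x) ≈ 11.90°.

≈ 3°N, 12°E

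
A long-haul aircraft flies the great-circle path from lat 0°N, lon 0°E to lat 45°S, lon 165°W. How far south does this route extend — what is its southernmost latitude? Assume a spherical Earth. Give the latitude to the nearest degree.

The great circle lies in the plane with unit normal n̂ = (p₁ × p₂)/|p₁ × p₂|.
Here n̂_z ≈ -0.251; the vertex latitude is φ_max = arccos|n̂_z| ≈ 75.5°.

≈ 75°S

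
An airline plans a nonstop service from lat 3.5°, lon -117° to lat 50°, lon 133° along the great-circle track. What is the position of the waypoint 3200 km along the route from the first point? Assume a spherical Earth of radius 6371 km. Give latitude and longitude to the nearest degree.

≈ lat 26°, lon -136°

Convert each endpoint to a unit vector on the sphere (x = cos φ cos λ, y = cos φ sin λ, z = sin φ).
The central angle between the endpoints is δ = arccos(p₁·p₂) ≈ 1.744 rad (99.9°). The total great-circle distance is δ·R ≈ 1.744 × 6371 ≈ 11113 km, so the target fraction is f = 3200/11113 ≈ 0.288.
Interpolate at f ≈ 0.288 with slerp weights a = sin((1−f)δ)/sin δ ≈ 0.961, b = sin(fδ)/sin δ ≈ 0.489.
p = a·p₁ + b·p₂ ≈ (-0.650, -0.625, 0.433); φ = arcsin(p_z) ≈ 25.66°, λ = atan2(p_y, p_x) ≈ -136.12°.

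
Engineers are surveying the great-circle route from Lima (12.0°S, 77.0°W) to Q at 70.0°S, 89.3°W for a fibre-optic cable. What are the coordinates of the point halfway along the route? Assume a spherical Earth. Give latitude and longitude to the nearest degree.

≈ 41°S, 80°W

From cos δ = sin φ₁ sin φ₂ + cos φ₁ cos φ₂ cos Δλ, the central angle is δ ≈ 1.021 rad (58.5°).
Interpolate at f = 1/2 with slerp weights a = sin((1−f)δ)/sin δ ≈ 0.573, b = sin(fδ)/sin δ ≈ 0.573.
p = a·p₁ + b·p₂ ≈ (0.129, -0.742, -0.658); φ = arcsin(p_z) ≈ -41.13°, λ = atan2(p_y, p_x) ≈ -80.18°.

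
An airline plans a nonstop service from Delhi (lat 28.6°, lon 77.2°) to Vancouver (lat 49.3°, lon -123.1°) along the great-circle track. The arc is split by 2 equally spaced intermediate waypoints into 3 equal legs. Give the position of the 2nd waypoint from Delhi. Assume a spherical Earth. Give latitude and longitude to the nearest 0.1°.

The haversine formula gives a central angle δ ≈ 1.746 rad (100.0°) between the endpoints.
Interpolate at f = 2/3 with slerp weights a = sin((1−f)δ)/sin δ ≈ 0.558, b = sin(fδ)/sin δ ≈ 0.933.
p = a·p₁ + b·p₂ ≈ (-0.224, -0.032, 0.974); φ = arcsin(p_z) ≈ 76.95°, λ = atan2(p_y, p_x) ≈ -171.96°.

≈ lat 77.0°, lon -172.0°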